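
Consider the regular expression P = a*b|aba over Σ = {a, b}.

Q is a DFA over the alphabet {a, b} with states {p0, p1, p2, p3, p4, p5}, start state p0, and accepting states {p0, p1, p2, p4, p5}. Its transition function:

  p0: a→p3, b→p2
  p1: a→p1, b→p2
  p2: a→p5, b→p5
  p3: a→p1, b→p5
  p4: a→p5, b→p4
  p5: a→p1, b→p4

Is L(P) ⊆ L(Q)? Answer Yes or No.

Yes

Converting the expression P to a DFA (subset construction, then merging equivalent states) gives the minimal DFA with states {r0, r1, r2, r3, r4, r5}, start state r0, accepting states {r2, r4} and transitions r0: a→r1, b→r2; r1: a→r3, b→r4; r2: a→r5, b→r5; r3: a→r3, b→r2; r4: a→r2, b→r5; r5: a→r5, b→r5.
Exploring the product automaton P × Q from the start pair (r0, p0), following both machines on each input symbol, reaches 10 state pairs: (r0, p0), (r1, p3), (r2, p2), (r3, p1), (r4, p5), (r5, p5), (r2, p1), (r5, p4), (r5, p1), (r5, p2).
P accepts in {r2, r4} and Q accepts in {p0, p1, p2, p4, p5}. The reachable pairs whose P-component is accepting are (r2, p2), (r4, p5), (r2, p1); in each of them the Q-component is accepting too, so the product for L(P) \ L(Q) (P-component accepting, Q-component rejecting) has no reachable accepting pair and the difference is empty.
Hence every string in L(P) is also in L(Q).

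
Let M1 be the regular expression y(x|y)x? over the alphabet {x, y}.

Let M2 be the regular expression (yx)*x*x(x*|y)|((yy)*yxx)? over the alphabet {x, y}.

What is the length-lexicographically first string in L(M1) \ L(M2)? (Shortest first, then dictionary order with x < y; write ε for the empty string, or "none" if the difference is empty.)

The string yx is accepted by M1 but not by M2.
No shorter string lies in the difference, and yx is the lexicographically first length-2 string in L(M1) \ L(M2).

yx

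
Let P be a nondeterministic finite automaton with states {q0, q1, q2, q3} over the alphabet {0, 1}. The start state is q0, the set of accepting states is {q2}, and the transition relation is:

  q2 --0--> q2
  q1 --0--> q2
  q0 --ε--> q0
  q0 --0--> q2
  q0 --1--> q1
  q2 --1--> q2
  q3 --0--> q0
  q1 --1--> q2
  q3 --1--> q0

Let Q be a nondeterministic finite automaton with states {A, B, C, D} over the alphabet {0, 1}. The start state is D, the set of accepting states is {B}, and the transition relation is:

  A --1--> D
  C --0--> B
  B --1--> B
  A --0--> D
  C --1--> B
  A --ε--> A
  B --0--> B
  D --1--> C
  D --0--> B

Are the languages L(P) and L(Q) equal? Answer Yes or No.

Yes

Exploring the product automaton P × Q from the start pair (q0, D), following both machines on each input symbol, reaches 3 state pairs: (q0, D), (q2, B), (q1, C).
P accepts in {q2} and Q accepts in {B}. In every reachable pair the two components are either both accepting — (q2, B) — or both non-accepting, so no string is accepted by exactly one of the machines: L(P) \ L(Q) and L(Q) \ L(P) are both empty.
Hence every string is accepted by P iff it is accepted by Q, and the two languages coincide.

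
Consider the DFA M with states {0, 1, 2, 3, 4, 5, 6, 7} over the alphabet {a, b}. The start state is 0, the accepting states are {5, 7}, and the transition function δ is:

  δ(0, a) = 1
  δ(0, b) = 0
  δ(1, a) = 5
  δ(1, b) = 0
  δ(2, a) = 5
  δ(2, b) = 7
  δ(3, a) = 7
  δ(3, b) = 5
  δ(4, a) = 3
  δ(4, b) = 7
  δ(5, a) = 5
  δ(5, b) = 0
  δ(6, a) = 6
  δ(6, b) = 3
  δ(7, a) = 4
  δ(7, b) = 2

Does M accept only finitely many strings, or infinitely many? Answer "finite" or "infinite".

infinite

State 0 is reachable from the start and can reach an accepting state, and it lies on the cycle 0 → 0.
Traversing that cycle any number of times yields accepted strings of unbounded length, so the language is infinite.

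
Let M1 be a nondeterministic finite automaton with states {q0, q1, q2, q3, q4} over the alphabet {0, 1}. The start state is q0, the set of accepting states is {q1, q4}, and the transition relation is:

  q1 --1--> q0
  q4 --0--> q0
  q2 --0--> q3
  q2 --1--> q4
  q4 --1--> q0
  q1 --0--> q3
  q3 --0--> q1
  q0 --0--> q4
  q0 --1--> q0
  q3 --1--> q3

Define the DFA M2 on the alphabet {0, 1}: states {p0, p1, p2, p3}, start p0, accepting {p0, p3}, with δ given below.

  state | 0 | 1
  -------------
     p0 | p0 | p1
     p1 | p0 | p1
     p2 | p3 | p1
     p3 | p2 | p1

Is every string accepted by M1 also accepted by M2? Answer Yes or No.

Yes

Exploring the product automaton M1 × M2 from the start pair (q0, p0), following both machines on each input symbol, reaches 3 state pairs: (q0, p0), (q4, p0), (q0, p1).
M1 accepts in {q1, q4} and M2 accepts in {p0, p3}. The reachable pairs whose M1-component is accepting are (q4, p0); in each of them the M2-component is accepting too, so the product for L(M1) \ L(M2) (M1-component accepting, M2-component rejecting) has no reachable accepting pair and the difference is empty.
Hence every string in L(M1) is also in L(M2).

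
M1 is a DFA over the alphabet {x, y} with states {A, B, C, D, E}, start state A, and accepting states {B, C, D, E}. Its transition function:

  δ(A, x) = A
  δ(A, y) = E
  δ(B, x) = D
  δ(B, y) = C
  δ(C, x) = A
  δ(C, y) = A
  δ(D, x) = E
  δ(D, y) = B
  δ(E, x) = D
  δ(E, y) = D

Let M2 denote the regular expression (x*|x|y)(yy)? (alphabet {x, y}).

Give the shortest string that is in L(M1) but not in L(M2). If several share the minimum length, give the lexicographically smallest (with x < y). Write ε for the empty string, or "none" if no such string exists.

xy

The string xy is accepted by M1 but not by M2.
No shorter string lies in the difference, and xy is the lexicographically first length-2 string in L(M1) \ L(M2).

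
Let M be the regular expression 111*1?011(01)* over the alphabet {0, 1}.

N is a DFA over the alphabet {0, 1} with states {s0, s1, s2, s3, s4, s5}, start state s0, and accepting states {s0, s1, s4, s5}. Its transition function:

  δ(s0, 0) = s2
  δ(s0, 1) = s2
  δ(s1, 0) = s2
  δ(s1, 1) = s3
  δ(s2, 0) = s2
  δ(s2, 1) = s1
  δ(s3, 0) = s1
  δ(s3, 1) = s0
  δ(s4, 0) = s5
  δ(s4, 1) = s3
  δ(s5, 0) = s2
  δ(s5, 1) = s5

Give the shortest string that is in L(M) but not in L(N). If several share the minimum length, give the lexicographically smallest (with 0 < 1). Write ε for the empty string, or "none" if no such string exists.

The string 11011 is accepted by M but not by N.
No shorter string lies in the difference, and 11011 is the lexicographically first length-5 string in L(M) \ L(N).

11011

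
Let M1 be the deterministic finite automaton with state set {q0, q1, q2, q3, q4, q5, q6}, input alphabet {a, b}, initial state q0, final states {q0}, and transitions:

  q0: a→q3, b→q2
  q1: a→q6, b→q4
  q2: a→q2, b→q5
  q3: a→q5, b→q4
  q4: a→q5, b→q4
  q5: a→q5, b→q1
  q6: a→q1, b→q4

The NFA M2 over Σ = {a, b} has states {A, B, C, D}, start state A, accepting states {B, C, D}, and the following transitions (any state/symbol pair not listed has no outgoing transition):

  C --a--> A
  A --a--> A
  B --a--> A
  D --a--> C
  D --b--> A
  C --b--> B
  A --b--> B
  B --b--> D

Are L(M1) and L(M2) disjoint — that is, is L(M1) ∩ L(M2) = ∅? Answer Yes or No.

Exploring the product automaton M1 × M2 from the start pair (q0, A), following both machines on each input symbol, reaches 16 state pairs: (q0, A), (q3, A), (q2, B), (q5, A), (q4, B), (q2, A), (q5, D), (q1, B), (q4, D), (q5, B), (q5, C), (q1, A), (q6, A), (q4, A), (q1, D), (q6, C).
M1 accepts in {q0} and M2 accepts in {B, C, D}; no reachable pair has both components accepting, so no string drives both machines to acceptance simultaneously and L(M1) ∩ L(M2) = ∅.
So no string is accepted by both, and the intersection is empty.

Yes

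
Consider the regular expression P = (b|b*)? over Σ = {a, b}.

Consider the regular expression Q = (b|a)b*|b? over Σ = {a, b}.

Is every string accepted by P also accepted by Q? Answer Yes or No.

Converting the expression P to a DFA (subset construction, then merging equivalent states) gives the minimal DFA with states {p0, p1}, start state p0, accepting states {p0} and transitions p0: a→p1, b→p0; p1: a→p1, b→p1.
Converting the expression Q to a DFA (subset construction, then merging equivalent states) gives the minimal DFA with states {q0, q1, q2}, start state q0, accepting states {q0, q1} and transitions q0: a→q1, b→q1; q1: a→q2, b→q1; q2: a→q2, b→q2.
Exploring the product automaton P × Q from the start pair (p0, q0), following both machines on each input symbol, reaches 4 state pairs: (p0, q0), (p1, q1), (p0, q1), (p1, q2).
P accepts in {p0} and Q accepts in {q0, q1}. The reachable pairs whose P-component is accepting are (p0, q0), (p0, q1); in each of them the Q-component is accepting too, so the product for L(P) \ L(Q) (P-component accepting, Q-component rejecting) has no reachable accepting pair and the difference is empty.
Hence every string in L(P) is also in L(Q).

Yes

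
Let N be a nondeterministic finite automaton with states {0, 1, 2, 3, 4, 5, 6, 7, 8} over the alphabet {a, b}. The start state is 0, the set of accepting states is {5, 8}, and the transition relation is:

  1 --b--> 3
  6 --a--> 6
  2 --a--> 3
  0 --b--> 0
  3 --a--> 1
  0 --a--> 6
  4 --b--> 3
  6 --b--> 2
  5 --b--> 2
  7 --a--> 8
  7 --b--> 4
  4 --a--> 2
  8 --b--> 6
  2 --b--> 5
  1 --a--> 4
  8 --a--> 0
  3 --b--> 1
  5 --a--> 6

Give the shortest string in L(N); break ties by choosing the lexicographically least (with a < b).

abb

A breadth-first search from 0 reaches an accepting state first via the path 0 → 6 → 2 → 5 on input abb.
No string of length < 3 is accepted (BFS exhausts all shorter strings without reaching an accepting state), and abb is the lexicographically least accepting string of length 3.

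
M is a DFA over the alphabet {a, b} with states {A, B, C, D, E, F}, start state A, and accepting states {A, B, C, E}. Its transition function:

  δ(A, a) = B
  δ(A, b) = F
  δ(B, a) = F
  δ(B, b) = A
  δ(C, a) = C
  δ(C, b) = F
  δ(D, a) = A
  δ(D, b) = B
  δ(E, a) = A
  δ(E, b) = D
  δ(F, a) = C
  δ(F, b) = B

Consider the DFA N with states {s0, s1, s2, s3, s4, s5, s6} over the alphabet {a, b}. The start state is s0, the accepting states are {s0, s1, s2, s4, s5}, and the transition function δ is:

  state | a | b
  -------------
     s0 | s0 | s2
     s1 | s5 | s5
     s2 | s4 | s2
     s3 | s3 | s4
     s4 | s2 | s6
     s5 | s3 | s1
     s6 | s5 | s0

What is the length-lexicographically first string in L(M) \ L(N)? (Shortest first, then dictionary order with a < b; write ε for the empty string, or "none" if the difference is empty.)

abab

The string abab is accepted by M but not by N.
No shorter string lies in the difference, and abab is the lexicographically first length-4 string in L(M) \ L(N).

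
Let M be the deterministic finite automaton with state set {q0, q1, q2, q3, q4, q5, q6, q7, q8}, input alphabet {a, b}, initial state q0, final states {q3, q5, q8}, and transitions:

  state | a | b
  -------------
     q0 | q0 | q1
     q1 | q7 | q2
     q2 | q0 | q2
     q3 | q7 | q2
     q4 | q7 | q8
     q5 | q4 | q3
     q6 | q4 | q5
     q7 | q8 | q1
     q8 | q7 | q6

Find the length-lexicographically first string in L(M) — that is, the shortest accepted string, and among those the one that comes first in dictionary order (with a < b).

baa

A breadth-first search from q0 reaches an accepting state first via the path q0 → q1 → q7 → q8 on input baa.
No string of length < 3 is accepted (BFS exhausts all shorter strings without reaching an accepting state), and baa is the lexicographically least accepting string of length 3.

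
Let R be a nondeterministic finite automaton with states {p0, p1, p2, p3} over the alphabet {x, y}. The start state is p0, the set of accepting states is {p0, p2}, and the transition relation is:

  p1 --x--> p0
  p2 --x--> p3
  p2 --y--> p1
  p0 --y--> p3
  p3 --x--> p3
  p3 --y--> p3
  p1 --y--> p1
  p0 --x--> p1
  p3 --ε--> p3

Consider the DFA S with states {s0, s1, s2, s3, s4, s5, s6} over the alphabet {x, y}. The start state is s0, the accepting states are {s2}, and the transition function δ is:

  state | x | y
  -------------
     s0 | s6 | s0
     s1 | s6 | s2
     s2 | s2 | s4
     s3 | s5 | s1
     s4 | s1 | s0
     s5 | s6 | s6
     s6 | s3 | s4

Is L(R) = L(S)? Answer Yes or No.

The empty string ε is accepted by R but rejected by S.
So L(R) ≠ L(S).

No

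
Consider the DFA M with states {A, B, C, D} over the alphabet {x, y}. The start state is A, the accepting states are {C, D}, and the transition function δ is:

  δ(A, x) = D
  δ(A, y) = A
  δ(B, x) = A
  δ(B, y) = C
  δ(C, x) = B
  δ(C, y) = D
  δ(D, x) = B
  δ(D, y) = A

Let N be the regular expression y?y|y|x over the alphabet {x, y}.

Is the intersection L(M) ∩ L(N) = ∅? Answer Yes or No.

No

The string x is accepted by both M and N.
Hence L(M) ∩ L(N) ≠ ∅.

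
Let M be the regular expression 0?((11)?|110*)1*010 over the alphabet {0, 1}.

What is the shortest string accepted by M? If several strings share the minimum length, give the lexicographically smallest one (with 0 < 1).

010

By inspection of the expression, no string of length less than 3 matches, and 010 is the lexicographically first match of length 3.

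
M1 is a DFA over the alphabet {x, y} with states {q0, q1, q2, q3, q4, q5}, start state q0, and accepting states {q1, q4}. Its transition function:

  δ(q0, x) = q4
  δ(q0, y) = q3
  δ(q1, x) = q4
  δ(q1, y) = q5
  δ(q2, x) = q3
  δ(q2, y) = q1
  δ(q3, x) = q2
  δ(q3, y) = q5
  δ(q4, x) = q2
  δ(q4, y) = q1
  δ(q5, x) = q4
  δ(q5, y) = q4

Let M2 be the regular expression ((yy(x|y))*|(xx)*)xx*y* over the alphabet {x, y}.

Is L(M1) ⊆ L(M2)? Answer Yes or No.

The string xyx is in L(M1) but not in L(M2).
So L(M1) ⊄ L(M2).

No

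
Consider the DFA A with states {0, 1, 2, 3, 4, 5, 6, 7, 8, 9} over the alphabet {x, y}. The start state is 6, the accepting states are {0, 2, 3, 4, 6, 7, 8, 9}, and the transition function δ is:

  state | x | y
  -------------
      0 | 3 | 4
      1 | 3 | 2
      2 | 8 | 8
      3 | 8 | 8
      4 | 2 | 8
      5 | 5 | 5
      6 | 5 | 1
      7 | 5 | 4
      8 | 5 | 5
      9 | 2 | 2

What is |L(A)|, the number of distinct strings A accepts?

The useful subgraph on states {1, 2, 3, 6, 8} is acyclic, so L(A) is finite; the longest accepting path visits 4 useful states, giving maximum string length 3.
Counting accepting paths from 6 by length: 1 of length 0, 2 of length 2, 4 of length 3. Total 7.

7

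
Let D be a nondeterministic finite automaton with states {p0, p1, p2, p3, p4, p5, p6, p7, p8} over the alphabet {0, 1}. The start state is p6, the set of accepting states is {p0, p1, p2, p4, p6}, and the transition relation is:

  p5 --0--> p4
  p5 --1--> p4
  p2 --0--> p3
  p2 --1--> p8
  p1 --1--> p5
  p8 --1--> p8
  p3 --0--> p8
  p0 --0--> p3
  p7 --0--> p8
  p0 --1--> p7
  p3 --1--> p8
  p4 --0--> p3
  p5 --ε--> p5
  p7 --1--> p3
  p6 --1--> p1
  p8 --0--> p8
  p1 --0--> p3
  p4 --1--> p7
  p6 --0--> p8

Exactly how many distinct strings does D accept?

The useful subgraph on states {p1, p4, p5, p6} is acyclic, so L(D) is finite; the longest accepting path visits 4 useful states, giving maximum string length 3.
Counting accepting paths from p6 by length: 1 of length 0, 1 of length 1, 2 of length 3. Total 4.

4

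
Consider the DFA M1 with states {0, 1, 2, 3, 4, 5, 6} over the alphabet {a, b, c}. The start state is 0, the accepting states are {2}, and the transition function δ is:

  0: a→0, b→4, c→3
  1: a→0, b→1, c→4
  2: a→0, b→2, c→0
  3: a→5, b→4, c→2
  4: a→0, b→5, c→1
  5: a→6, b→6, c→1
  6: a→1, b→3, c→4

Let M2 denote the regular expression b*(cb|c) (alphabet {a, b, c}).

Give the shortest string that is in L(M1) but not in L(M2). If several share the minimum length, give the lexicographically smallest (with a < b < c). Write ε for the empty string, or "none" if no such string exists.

The string cc is accepted by M1 but not by M2.
No shorter string lies in the difference, and cc is the lexicographically first length-2 string in L(M1) \ L(M2).

cc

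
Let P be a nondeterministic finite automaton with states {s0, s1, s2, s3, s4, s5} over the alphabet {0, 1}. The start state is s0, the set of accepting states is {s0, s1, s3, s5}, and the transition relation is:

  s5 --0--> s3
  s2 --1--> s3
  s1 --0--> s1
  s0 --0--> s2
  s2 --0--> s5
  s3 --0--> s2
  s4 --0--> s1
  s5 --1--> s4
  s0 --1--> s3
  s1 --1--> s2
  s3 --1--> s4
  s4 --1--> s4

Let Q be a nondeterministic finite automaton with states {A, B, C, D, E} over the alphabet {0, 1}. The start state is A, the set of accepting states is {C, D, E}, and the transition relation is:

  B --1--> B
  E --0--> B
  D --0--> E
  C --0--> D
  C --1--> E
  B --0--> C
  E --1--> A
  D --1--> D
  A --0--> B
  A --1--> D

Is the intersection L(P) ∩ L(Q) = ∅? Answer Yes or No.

No

The string 1 is accepted by both P and Q.
Hence L(P) ∩ L(Q) ≠ ∅.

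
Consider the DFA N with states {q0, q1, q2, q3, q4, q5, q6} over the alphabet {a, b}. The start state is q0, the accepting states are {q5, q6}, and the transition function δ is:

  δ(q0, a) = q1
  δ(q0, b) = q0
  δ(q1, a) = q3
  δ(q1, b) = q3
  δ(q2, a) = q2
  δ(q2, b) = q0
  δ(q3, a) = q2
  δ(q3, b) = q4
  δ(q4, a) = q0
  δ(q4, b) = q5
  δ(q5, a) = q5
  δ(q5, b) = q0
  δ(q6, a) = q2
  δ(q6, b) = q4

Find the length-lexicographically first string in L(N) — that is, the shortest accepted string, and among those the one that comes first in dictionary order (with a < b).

aabb

A breadth-first search from q0 reaches an accepting state first via the path q0 → q1 → q3 → q4 → q5 on input aabb.
No string of length < 4 is accepted (BFS exhausts all shorter strings without reaching an accepting state), and aabb is the lexicographically least accepting string of length 4.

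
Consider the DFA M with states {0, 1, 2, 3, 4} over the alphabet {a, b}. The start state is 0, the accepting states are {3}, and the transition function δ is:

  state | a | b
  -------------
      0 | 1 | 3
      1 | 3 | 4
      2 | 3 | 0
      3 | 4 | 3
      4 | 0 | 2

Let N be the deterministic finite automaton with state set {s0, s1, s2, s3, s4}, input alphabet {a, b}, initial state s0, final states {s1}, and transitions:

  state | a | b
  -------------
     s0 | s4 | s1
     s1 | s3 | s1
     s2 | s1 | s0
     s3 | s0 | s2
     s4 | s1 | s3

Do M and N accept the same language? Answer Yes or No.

Exploring the product automaton M × N from the start pair (0, s0), following both machines on each input symbol, reaches 5 state pairs: (0, s0), (1, s4), (3, s1), (4, s3), (2, s2).
M accepts in {3} and N accepts in {s1}. In every reachable pair the two components are either both accepting — (3, s1) — or both non-accepting, so no string is accepted by exactly one of the machines: L(M) \ L(N) and L(N) \ L(M) are both empty.
Hence every string is accepted by M iff it is accepted by N, and the two languages coincide.

Yes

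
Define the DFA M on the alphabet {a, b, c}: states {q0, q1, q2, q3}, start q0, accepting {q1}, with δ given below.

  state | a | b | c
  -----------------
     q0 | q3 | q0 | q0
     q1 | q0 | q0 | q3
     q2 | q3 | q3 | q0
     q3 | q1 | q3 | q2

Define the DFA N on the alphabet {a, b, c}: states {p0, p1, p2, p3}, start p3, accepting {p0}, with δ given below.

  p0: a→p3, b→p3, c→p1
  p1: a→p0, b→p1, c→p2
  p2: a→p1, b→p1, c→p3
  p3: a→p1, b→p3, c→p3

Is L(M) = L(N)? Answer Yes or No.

Exploring the product automaton M × N from the start pair (q0, p3), following both machines on each input symbol, reaches 4 state pairs: (q0, p3), (q3, p1), (q1, p0), (q2, p2).
M accepts in {q1} and N accepts in {p0}. In every reachable pair the two components are either both accepting — (q1, p0) — or both non-accepting, so no string is accepted by exactly one of the machines: L(M) \ L(N) and L(N) \ L(M) are both empty.
Hence every string is accepted by M iff it is accepted by N, and the two languages coincide.

Yes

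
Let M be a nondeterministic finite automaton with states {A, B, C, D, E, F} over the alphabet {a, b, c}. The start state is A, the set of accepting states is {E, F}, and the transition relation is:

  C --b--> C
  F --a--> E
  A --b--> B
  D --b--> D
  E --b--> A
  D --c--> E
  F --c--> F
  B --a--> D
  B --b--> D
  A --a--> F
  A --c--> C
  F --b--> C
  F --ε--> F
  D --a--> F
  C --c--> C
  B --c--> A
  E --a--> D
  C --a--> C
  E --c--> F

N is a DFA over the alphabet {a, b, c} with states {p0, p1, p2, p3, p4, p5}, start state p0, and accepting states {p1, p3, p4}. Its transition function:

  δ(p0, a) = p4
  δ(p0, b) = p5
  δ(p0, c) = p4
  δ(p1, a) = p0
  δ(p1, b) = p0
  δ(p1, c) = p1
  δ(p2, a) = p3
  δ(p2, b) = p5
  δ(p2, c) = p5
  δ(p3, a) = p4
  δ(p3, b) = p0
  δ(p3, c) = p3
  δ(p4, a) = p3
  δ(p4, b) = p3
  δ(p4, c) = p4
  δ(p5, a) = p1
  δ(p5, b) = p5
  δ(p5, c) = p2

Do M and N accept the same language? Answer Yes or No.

No

The string baa is accepted by M but rejected by N.
So L(M) ≠ L(N).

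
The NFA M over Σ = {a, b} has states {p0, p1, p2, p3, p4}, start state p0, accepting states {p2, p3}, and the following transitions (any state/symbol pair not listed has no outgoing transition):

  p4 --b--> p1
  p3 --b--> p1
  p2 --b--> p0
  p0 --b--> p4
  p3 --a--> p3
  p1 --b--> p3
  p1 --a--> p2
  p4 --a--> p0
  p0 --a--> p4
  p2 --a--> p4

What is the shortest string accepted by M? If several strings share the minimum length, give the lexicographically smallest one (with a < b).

aba

A breadth-first search from p0 reaches an accepting state first via the path p0 → p4 → p1 → p2 on input aba.
No string of length < 3 is accepted (BFS exhausts all shorter strings without reaching an accepting state), and aba is the lexicographically least accepting string of length 3.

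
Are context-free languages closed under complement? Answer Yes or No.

No

CFLs are closed under union, so if they were also closed under complement they would be closed under intersection by De Morgan (L₁ ∩ L₂ is the complement of the union of the complements). But {aⁿbⁿcᵐ} ∩ {aᵐbⁿcⁿ} = {aⁿbⁿcⁿ} is not context-free although both operands are.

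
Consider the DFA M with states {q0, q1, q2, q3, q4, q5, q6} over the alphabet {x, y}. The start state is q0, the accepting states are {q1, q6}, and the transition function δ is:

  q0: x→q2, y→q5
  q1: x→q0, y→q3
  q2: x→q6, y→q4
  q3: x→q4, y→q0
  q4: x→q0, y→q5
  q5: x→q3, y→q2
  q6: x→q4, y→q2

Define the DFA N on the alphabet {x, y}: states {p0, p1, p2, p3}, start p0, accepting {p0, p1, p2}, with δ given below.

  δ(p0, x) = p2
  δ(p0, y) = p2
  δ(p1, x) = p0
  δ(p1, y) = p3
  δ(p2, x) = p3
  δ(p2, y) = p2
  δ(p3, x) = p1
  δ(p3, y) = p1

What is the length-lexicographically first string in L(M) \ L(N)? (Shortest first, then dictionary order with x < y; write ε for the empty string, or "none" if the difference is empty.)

xx

The string xx is accepted by M but not by N.
No shorter string lies in the difference, and xx is the lexicographically first length-2 string in L(M) \ L(N).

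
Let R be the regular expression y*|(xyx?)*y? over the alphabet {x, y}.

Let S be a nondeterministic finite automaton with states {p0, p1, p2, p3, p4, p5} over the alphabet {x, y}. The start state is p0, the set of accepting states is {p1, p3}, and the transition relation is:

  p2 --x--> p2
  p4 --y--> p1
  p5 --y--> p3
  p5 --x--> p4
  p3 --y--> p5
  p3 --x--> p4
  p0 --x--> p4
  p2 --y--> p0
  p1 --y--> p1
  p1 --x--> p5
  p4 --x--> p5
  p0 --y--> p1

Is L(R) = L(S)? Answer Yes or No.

The empty string ε is accepted by R but rejected by S.
So L(R) ≠ L(S).

No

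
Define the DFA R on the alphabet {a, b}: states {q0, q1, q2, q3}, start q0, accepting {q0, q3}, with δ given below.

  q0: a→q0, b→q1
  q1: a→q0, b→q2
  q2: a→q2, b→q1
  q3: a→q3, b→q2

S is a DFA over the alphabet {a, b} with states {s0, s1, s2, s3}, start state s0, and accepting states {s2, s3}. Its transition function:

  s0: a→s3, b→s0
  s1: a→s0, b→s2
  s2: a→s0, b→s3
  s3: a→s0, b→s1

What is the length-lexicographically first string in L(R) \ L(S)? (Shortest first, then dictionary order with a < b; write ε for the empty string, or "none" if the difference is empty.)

The empty string ε is accepted by R but not by S.
Since ε is the unique shortest string, it is the required witness.

ε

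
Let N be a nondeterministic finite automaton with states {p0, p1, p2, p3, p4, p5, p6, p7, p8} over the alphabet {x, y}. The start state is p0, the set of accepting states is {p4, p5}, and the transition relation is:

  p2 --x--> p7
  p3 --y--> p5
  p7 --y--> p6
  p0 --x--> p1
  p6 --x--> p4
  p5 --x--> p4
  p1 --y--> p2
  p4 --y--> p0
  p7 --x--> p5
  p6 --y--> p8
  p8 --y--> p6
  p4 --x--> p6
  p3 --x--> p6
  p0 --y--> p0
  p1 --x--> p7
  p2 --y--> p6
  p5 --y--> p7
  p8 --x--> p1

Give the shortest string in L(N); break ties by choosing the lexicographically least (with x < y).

A breadth-first search from p0 reaches an accepting state first via the path p0 → p1 → p7 → p5 on input xxx.
No string of length < 3 is accepted (BFS exhausts all shorter strings without reaching an accepting state), and xxx is the lexicographically least accepting string of length 3.

xxx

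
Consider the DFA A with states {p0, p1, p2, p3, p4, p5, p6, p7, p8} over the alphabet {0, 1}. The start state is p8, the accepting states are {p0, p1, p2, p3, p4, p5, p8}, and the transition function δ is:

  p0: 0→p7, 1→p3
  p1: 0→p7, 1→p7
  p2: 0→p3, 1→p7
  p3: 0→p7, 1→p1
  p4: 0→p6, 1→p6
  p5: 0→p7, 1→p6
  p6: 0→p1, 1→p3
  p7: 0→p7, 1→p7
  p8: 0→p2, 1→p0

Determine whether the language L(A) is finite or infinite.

finite

The useful states (reachable from p8 and able to reach an accepting state) are {p0, p1, p2, p3, p8}.
Restricted to these states the transition graph has no cycle, so every accepting path has bounded length and L is finite.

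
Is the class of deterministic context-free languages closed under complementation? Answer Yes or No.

Yes

A deterministic PDA can be normalised so that it always reads its entire input (no blocking, no infinite ε-loops) and records in its finite control whether it has passed through an accepting state since the last input symbol was consumed; inverting that end-of-input verdict yields a DPDA for the complement.
So the deterministic context-free languages are closed under complement.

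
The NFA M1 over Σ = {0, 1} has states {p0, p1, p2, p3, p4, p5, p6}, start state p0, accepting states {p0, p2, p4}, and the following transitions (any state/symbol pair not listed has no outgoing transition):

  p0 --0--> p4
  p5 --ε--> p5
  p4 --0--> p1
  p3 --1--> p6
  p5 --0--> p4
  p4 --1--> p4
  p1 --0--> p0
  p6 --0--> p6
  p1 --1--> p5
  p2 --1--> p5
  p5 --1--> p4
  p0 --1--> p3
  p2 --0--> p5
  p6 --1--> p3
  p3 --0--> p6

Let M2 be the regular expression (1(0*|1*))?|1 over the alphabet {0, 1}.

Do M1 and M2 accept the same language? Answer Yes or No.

No

The string 0 is accepted by M1 but rejected by M2.
So L(M1) ≠ L(M2).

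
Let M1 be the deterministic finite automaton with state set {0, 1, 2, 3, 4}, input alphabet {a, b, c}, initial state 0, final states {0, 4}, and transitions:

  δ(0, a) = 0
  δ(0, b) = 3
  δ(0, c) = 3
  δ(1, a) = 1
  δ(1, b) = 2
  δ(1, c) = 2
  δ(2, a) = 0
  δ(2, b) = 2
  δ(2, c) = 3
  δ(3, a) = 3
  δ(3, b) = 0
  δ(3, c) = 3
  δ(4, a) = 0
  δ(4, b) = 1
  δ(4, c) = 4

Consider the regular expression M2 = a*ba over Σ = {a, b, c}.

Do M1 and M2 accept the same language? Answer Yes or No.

No

The empty string ε is accepted by M1 but rejected by M2.
So L(M1) ≠ L(M2).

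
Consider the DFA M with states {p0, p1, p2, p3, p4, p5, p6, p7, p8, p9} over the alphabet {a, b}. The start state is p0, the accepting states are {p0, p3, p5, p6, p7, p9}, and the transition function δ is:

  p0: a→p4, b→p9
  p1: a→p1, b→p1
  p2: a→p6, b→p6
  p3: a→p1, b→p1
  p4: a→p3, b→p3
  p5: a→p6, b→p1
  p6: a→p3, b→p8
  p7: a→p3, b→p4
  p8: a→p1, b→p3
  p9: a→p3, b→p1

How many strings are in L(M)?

The useful subgraph on states {p0, p3, p4, p9} is acyclic, so L(M) is finite; the longest accepting path visits 3 useful states, giving maximum string length 2.
Counting accepting paths from p0 by length: 1 of length 0, 1 of length 1, 3 of length 2. Total 5.

5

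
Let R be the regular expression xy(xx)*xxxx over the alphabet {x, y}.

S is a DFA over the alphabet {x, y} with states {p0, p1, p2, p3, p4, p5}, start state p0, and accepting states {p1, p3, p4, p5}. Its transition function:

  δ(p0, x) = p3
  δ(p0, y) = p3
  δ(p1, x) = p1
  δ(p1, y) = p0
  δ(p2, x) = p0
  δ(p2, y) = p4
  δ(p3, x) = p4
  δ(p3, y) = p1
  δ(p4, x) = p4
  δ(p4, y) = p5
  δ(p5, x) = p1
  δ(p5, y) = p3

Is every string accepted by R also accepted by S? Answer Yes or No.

Yes

Converting the expression R to a DFA (subset construction, then merging equivalent states) gives the minimal DFA with states {r0, r1, r2, r3, r4, r5, r6, r7}, start state r0, accepting states {r7} and transitions r0: x→r1, y→r2; r1: x→r2, y→r3; r2: x→r2, y→r2; r3: x→r4, y→r2; r4: x→r5, y→r2; r5: x→r6, y→r2; r6: x→r7, y→r2; r7: x→r6, y→r2.
Exploring the product automaton R × S from the start pair (r0, p0), following both machines on each input symbol, reaches 12 state pairs: (r0, p0), (r1, p3), (r2, p3), (r2, p4), (r3, p1), (r2, p1), (r2, p5), (r4, p1), (r2, p0), (r5, p1), (r6, p1), (r7, p1).
R accepts in {r7} and S accepts in {p1, p3, p4, p5}. The reachable pairs whose R-component is accepting are (r7, p1); in each of them the S-component is accepting too, so the product for L(R) \ L(S) (R-component accepting, S-component rejecting) has no reachable accepting pair and the difference is empty.
Hence every string in L(R) is also in L(S).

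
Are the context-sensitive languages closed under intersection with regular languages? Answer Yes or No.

Every regular language is context-sensitive, and context-sensitive languages are closed under intersection (an LBA runs the DFA check and then the LBA for L on the same linear tape).
So the context-sensitive languages are closed under intersection with a regular language.

Yes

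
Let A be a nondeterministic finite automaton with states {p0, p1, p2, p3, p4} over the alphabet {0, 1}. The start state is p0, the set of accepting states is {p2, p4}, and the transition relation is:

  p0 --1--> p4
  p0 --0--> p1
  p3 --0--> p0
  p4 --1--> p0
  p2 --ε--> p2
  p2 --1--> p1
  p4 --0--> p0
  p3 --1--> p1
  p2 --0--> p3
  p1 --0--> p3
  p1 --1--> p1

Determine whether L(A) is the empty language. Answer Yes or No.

The string 1 is accepted: the run p0 → p4 ends in the accepting state p4.
Since at least one string is accepted, L(A) is not empty.

No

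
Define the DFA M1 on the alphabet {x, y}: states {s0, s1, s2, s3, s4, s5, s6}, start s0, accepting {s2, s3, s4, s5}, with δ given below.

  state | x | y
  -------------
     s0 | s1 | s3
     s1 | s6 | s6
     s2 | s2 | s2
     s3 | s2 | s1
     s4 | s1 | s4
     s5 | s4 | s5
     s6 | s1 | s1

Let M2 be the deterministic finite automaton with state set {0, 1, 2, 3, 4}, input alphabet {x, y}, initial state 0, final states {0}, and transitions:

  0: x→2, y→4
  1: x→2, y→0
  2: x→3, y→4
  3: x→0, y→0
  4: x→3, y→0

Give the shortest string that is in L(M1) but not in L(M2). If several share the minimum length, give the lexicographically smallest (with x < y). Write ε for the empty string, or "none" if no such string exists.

y

The string y is accepted by M1 but not by M2.
No shorter string lies in the difference, and y is the lexicographically first length-1 string in L(M1) \ L(M2).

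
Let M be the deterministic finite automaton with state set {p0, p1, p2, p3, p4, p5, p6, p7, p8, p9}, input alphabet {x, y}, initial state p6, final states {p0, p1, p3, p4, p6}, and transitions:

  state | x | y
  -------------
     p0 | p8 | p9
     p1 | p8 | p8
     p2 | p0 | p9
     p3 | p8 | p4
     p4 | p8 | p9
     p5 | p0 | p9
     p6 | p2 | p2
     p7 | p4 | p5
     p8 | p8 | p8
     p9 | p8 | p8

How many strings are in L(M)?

3

The useful subgraph on states {p0, p2, p6} is acyclic, so L(M) is finite; the longest accepting path visits 3 useful states, giving maximum string length 2.
Counting accepting paths from p6 by length: 1 of length 0, 2 of length 2. Total 3.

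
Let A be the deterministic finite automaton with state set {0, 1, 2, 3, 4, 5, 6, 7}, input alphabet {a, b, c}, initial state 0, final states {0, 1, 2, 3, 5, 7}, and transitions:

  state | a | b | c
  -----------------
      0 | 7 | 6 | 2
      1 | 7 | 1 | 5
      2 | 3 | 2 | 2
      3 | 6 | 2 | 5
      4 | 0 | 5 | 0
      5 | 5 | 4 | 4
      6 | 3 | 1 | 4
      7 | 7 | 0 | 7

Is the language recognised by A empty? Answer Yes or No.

The empty string ε is accepted: the run 0 ends in the accepting state 0.
Since at least one string is accepted, L(A) is not empty.

No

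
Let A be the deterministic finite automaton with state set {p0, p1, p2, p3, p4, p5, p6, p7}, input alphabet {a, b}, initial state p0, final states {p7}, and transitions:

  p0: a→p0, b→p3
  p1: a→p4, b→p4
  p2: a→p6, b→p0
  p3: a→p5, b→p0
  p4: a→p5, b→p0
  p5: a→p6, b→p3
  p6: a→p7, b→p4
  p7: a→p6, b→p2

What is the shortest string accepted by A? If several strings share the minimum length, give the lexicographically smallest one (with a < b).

baaa

A breadth-first search from p0 reaches an accepting state first via the path p0 → p3 → p5 → p6 → p7 on input baaa.
No string of length < 4 is accepted (BFS exhausts all shorter strings without reaching an accepting state), and baaa is the lexicographically least accepting string of length 4.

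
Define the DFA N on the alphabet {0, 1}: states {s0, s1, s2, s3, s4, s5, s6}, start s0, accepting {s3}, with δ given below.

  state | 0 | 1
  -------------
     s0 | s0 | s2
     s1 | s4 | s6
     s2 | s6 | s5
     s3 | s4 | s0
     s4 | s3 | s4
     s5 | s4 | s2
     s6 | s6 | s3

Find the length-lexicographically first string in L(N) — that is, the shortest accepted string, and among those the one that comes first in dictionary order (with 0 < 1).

A breadth-first search from s0 reaches an accepting state first via the path s0 → s2 → s6 → s3 on input 101.
No string of length < 3 is accepted (BFS exhausts all shorter strings without reaching an accepting state), and 101 is the lexicographically least accepting string of length 3.

101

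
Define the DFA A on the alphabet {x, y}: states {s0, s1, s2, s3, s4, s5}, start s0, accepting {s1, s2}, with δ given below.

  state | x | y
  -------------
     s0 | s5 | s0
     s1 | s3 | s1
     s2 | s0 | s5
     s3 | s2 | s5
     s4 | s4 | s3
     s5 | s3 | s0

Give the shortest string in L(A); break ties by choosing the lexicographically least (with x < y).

A breadth-first search from s0 reaches an accepting state first via the path s0 → s5 → s3 → s2 on input xxx.
No string of length < 3 is accepted (BFS exhausts all shorter strings without reaching an accepting state), and xxx is the lexicographically least accepting string of length 3.

xxx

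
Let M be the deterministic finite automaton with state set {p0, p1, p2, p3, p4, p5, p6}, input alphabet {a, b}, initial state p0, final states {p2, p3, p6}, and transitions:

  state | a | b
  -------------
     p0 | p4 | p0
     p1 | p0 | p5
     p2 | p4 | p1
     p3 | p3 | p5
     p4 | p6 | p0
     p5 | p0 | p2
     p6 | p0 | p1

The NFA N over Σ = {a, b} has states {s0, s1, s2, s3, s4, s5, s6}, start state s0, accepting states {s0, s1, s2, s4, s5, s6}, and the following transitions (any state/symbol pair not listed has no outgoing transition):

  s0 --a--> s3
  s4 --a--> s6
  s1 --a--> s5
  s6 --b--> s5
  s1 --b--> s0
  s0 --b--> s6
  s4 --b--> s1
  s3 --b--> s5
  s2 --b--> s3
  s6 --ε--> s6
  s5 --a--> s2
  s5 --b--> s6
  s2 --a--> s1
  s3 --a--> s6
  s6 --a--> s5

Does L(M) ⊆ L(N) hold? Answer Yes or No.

Yes

Exploring the product automaton M × N from the start pair (p0, s0), following both machines on each input symbol, reaches 23 state pairs: (p0, s0), (p4, s3), (p0, s6), (p6, s6), (p0, s5), (p4, s5), (p1, s5), (p4, s2), (p6, s2), (p0, s2), (p5, s6), (p6, s1), (p0, s3), (p0, s1), (p1, s3), (p4, s1), (p2, s5), (p1, s0), (p4, s6), (p5, s5), (p6, s5), (p1, s6), (p2, s6).
M accepts in {p2, p3, p6} and N accepts in {s0, s1, s2, s4, s5, s6}. The reachable pairs whose M-component is accepting are (p6, s6), (p6, s2), (p6, s1), (p2, s5), (p6, s5), (p2, s6); in each of them the N-component is accepting too, so the product for L(M) \ L(N) (M-component accepting, N-component rejecting) has no reachable accepting pair and the difference is empty.
Hence every string in L(M) is also in L(N).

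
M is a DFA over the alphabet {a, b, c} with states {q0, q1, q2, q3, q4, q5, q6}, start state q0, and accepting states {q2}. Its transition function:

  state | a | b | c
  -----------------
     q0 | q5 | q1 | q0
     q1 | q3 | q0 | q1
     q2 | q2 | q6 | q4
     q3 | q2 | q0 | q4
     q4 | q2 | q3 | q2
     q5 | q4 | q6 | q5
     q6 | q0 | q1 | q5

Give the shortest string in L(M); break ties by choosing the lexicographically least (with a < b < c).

A breadth-first search from q0 reaches an accepting state first via the path q0 → q5 → q4 → q2 on input aaa.
No string of length < 3 is accepted (BFS exhausts all shorter strings without reaching an accepting state), and aaa is the lexicographically least accepting string of length 3.

aaa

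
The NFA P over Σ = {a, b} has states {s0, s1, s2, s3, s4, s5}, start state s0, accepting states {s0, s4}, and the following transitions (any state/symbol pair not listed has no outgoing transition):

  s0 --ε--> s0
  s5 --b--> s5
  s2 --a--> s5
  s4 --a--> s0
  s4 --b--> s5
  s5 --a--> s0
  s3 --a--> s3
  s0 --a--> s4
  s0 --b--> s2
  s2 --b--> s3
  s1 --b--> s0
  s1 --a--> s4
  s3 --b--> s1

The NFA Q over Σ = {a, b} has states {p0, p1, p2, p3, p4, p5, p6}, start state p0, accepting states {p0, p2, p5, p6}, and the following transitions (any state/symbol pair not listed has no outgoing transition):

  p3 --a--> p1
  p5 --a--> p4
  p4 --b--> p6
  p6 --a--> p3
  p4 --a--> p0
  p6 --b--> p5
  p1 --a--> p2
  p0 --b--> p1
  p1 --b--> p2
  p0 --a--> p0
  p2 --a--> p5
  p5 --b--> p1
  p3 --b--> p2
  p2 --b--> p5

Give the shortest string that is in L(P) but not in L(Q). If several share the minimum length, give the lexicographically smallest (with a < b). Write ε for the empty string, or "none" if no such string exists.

baaa

The string baaa is accepted by P but not by Q.
No shorter string lies in the difference, and baaa is the lexicographically first length-4 string in L(P) \ L(Q).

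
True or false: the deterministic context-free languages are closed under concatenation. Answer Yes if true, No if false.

Take L₁ = {ε, c} (finite, hence regular and DCFL) and L₂ = {c aⁿbⁿ : n≥0} ∪ {cc aⁿb²ⁿ : n≥0} (a DCFL: the number of leading c's tells the DPDA whether to pop one stack symbol per b or per two b's). Then L₁L₂ ∩ cca⁺b* = {cc aⁿbⁿ : n≥1} ∪ {cc aⁿb²ⁿ : n≥1}. If L₁L₂ were a DCFL, so would be this intersection with a regular set, and a DPDA for it started from its configuration after reading cc would accept {aⁿbⁿ : n≥1} ∪ {aⁿb²ⁿ : n≥1}, which no deterministic PDA accepts (a DPDA for it would have a single run on aⁿb²ⁿ, accepting after the prefix aⁿbⁿ and accepting again after n more b's; an ordinary PDA that simulates it on a's and b's and, at any moment when it is accepting, may switch to reading only a fresh letter d while feeding each d to the simulation as a b, would accept aⁱbʲdᵏ (k≥1) exactly when both aⁱbʲ and aⁱbʲ⁺ᵏ are in the language, i.e. its language intersected with the regular set a*b*d⁺ would be exactly {aⁿbⁿdⁿ : n≥1} — impossible, since context-free languages are closed under intersection with regular sets and {aⁿbⁿdⁿ} is not context-free). Hence L₁L₂ is not a DCFL.

No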